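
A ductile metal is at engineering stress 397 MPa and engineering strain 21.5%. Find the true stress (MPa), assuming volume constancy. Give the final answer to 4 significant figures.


sigma_true = sigma_eng * (1 + epsilon_eng)
sigma_true = 397 * (1 + 0.215)
sigma_true = 482.4 MPa


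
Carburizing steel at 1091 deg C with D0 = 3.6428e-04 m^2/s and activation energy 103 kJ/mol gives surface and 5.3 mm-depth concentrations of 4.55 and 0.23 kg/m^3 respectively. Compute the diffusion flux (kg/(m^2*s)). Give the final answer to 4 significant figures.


Step 1: D = D0 * exp(-Qd/(R*T))
T = 1091 + 273.15 = 1364.15 K
D = 3.6428e-04 * exp(-103e3 / (8.314 * 1364.15)) = 4.14307e-08 m^2/s
Step 2: J = D * (C1 - C2) / dx
J = 4.14307e-08 * (4.55 - 0.23) / 5.3e-03
J = 3.377e-05 kg/(m^2*s)


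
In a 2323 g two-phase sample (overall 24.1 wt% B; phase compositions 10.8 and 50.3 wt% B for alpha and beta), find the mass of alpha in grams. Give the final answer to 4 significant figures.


f_alpha = (C_beta - C0) / (C_beta - C_alpha)
f_alpha = (50.3 - 24.1) / (50.3 - 10.8) = 0.663291
m_alpha = f_alpha * m_total = 0.663291 * 2323 = 1541 g


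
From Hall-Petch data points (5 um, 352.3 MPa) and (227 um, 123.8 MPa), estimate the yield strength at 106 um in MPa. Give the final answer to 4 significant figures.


sigma_y = sigma0 + k / sqrt(d)
1/sqrt(d1) = 1/sqrt(5e-06) = 447.214;  1/sqrt(d2) = 66.3723
k = (sigma1 - sigma2) / (1/sqrt(d1) - 1/sqrt(d2)) = (352.3 - 123.8) / (447.214 - 66.3723) = 0.599988 MPa*m^0.5
sigma0 = sigma1 - k/sqrt(d1) = 352.3 - 0.599988*447.214 = 83.9774 MPa
sigma_y(d3) = 83.9774 + 0.599988 / sqrt(1.06e-04) = 142.3 MPa


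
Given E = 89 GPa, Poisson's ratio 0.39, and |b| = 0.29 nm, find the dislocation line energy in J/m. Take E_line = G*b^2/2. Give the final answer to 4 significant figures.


Step 1: G = E / (2*(1+nu))
G = 89 / (2*(1+0.39)) = 32.0144 GPa = 3.20144e+10 Pa
Step 2: E_line = G*b^2/2
b = 0.29 nm = 2.9e-10 m
E_line = 0.5 * 3.20144e+10 * (2.9e-10)^2 = 1.346e-09 J/m


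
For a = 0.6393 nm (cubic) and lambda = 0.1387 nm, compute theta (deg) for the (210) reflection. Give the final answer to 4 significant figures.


d = a / sqrt(h^2+k^2+l^2)
d = 0.6393 / sqrt(5) = 0.285904 nm
lambda = 2*d*sin(theta)  =>  sin(theta) = lambda / (2*d)
sin(theta) = 0.1387 / (2 * 0.285904) = 0.242564
theta = 14.04 deg


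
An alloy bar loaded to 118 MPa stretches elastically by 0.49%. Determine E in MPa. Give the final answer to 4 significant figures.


E = sigma / epsilon
epsilon = 0.49% = 4.9e-03
E = 118 / 4.9e-03
E = 24080 MPa


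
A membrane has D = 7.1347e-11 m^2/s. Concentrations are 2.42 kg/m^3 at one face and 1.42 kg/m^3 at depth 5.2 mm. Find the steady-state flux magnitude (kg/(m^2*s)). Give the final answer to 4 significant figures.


J = -D * (dC/dx) = D * (C1 - C2) / dx
J = 7.1347e-11 * (2.42 - 1.42) / 5.2e-03
J = 1.372e-08 kg/(m^2*s)


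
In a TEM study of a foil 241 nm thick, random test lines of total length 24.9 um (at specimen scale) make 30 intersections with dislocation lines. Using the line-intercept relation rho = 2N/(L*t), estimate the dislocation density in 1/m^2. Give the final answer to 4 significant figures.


rho = 2N / (L * t)
L = 24.9 um = 2.49e-05 m, t = 241 nm = 2.41e-07 m
rho = 2 * 30 / (2.49e-05 * 2.41e-07)
rho = 9.999e+12 1/m^2


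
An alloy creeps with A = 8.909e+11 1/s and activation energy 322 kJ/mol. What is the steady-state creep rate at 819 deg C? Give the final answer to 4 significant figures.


rate = A * exp(-Q / (R*T))
T = 819 + 273.15 = 1092.15 K
rate = 8.909e+11 * exp(-322e3 / (8.314 * 1092.15))
rate = 3.539e-04 1/s


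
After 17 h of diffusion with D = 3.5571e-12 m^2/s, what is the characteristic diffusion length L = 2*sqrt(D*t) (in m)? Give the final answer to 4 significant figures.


t = 17 hr = 61200 s
Diffusion length = 2*sqrt(D*t)
= 2*sqrt(3.5571e-12 * 61200)
= 9.332e-04 m


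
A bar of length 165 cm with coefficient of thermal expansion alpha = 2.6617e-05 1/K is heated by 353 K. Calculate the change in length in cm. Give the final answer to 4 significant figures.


dL = L0 * alpha * dT
dL = 165 * 2.6617e-05 * 353
dL = 1.55 cm


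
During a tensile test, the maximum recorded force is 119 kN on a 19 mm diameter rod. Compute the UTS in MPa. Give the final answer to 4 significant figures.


A0 = pi*(d/2)^2 = pi*(19/2)^2 = 283.529 mm^2
UTS = F_max / A0 = 119*1000 / 283.529
UTS = 419.7 MPa


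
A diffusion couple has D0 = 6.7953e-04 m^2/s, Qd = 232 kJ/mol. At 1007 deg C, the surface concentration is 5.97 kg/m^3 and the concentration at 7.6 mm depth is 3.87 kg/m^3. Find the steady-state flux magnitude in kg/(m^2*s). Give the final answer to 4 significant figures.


Step 1: D = D0 * exp(-Qd/(R*T))
T = 1007 + 273.15 = 1280.15 K
D = 6.7953e-04 * exp(-232e3 / (8.314 * 1280.15)) = 2.31978e-13 m^2/s
Step 2: J = D * (C1 - C2) / dx
J = 2.31978e-13 * (5.97 - 3.87) / 7.6e-03
J = 6.41e-11 kg/(m^2*s)


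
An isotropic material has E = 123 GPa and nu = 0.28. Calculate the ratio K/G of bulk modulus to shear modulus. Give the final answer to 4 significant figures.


G = E / (2*(1+nu))
G = 123 / (2*(1+0.28)) = 48.0469 GPa
K = E / (3*(1-2*nu))
K = 123 / (3*(1-2*0.28)) = 93.1818 GPa
K/G = 93.1818 / 48.0469 = 1.939


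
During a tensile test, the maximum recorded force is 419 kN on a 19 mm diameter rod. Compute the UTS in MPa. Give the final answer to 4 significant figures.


A0 = pi*(d/2)^2 = pi*(19/2)^2 = 283.529 mm^2
UTS = F_max / A0 = 419*1000 / 283.529
UTS = 1478 MPa


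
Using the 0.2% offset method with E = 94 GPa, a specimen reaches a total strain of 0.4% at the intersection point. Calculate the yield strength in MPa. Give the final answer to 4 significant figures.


Offset strain = 0.002
Elastic strain at yield = total_strain - offset = 4e-03 - 0.002 = 2e-03
sigma_y = E * elastic_strain = 94000 * 2e-03
sigma_y = 188 MPa


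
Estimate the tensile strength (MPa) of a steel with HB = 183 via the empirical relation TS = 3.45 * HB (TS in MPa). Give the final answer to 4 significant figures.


TS (MPa) = 3.45 * HB
TS = 3.45 * 183
TS = 631.4 MPa


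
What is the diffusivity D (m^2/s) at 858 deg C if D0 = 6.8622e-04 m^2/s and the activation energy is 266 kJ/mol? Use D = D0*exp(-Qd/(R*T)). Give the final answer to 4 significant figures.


D = D0 * exp(-Qd / (R*T))
T = 1131.15 K
D = 6.8622e-04 * exp(-266e3 / (8.314 * 1131.15))
D = 3.569e-16 m^2/s


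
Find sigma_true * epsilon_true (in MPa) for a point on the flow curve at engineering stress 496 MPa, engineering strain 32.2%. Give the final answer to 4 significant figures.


sigma_true = sigma_eng * (1 + epsilon_eng)
sigma_true = 496 * (1 + 0.322) = 655.712 MPa
epsilon_true = ln(1 + epsilon_eng)
epsilon_true = ln(1 + 0.322) = 0.279146
sigma_true * epsilon_true = 655.712 * 0.279146 = 183 MPa


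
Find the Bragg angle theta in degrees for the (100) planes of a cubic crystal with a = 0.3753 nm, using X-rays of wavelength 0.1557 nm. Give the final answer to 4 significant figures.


d = a / sqrt(h^2+k^2+l^2)
d = 0.3753 / sqrt(1) = 0.3753 nm
lambda = 2*d*sin(theta)  =>  sin(theta) = lambda / (2*d)
sin(theta) = 0.1557 / (2 * 0.3753) = 0.207434
theta = 11.97 deg


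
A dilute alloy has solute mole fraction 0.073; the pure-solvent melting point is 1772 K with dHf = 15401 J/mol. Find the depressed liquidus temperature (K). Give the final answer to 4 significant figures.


dT = R*Tm^2*x / dHf
dT = 8.314 * 1772^2 * 0.073 / 15401
dT = 123.74 K
T_new = 1772 - 123.74 = 1648 K


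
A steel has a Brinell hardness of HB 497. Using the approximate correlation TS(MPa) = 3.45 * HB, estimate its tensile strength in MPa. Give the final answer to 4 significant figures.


TS (MPa) = 3.45 * HB
TS = 3.45 * 497
TS = 1715 MPa


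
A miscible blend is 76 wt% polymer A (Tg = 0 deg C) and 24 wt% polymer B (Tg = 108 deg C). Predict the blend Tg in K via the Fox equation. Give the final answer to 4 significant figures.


1/Tg = w1/Tg1 + w2/Tg2 (in Kelvin)
Tg1 = 273.15 K, Tg2 = 381.15 K
1/Tg = 0.76/273.15 + 0.24/381.15
Tg = 293.1 K


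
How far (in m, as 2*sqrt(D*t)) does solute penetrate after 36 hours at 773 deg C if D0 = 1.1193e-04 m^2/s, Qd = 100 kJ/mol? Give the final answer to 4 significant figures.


Step 1: D = D0 * exp(-Qd/(R*T))
T = 1046.15 K
D = 1.1193e-04 * exp(-100e3 / (8.314 * 1046.15)) = 1.13692e-09 m^2/s
Step 2: L = 2*sqrt(D*t)
t = 36 h = 129600 s
L = 2*sqrt(1.13692e-09 * 129600) = 0.02428 m


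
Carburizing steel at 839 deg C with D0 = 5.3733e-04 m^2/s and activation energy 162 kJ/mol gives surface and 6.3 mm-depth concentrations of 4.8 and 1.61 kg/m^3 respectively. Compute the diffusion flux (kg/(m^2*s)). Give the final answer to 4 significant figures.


Step 1: D = D0 * exp(-Qd/(R*T))
T = 839 + 273.15 = 1112.15 K
D = 5.3733e-04 * exp(-162e3 / (8.314 * 1112.15)) = 1.32212e-11 m^2/s
Step 2: J = D * (C1 - C2) / dx
J = 1.32212e-11 * (4.8 - 1.61) / 6.3e-03
J = 6.695e-09 kg/(m^2*s)


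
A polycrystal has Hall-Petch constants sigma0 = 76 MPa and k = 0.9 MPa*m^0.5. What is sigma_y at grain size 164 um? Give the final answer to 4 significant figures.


sigma_y = sigma0 + k / sqrt(d)
d = 164 um = 1.64e-04 m
sigma_y = 76 + 0.9 / sqrt(1.64e-04)
sigma_y = 146.3 MPa


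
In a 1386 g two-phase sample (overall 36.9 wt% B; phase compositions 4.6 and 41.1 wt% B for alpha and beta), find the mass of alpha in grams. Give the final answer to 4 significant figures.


f_alpha = (C_beta - C0) / (C_beta - C_alpha)
f_alpha = (41.1 - 36.9) / (41.1 - 4.6) = 0.115068
m_alpha = f_alpha * m_total = 0.115068 * 1386 = 159.5 g


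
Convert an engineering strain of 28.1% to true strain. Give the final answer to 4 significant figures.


epsilon_true = ln(1 + epsilon_eng)
epsilon_true = ln(1 + 0.281)
epsilon_true = 0.2476


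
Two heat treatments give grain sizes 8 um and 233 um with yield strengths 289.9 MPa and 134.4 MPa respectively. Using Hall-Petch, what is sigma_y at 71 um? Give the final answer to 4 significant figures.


sigma_y = sigma0 + k / sqrt(d)
1/sqrt(d1) = 1/sqrt(8e-06) = 353.553;  1/sqrt(d2) = 65.5122
k = (sigma1 - sigma2) / (1/sqrt(d1) - 1/sqrt(d2)) = (289.9 - 134.4) / (353.553 - 65.5122) = 0.539853 MPa*m^0.5
sigma0 = sigma1 - k/sqrt(d1) = 289.9 - 0.539853*353.553 = 99.033 MPa
sigma_y(d3) = 99.033 + 0.539853 / sqrt(7.1e-05) = 163.1 MPa


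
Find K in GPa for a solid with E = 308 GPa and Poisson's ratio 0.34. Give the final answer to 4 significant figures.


K = E / (3*(1-2*nu))
K = 308 / (3*(1-2*0.34))
K = 320.8 GPa


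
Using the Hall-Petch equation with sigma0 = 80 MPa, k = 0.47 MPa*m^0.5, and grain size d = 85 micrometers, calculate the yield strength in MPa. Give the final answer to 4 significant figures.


sigma_y = sigma0 + k / sqrt(d)
d = 85 um = 8.5e-05 m
sigma_y = 80 + 0.47 / sqrt(8.5e-05)
sigma_y = 131 MPa


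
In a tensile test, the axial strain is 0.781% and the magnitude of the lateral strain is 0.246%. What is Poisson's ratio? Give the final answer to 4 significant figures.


nu = -epsilon_lat / epsilon_axial
Lateral strain is contraction (negative), so using magnitudes:
nu = 0.246 / 0.781
nu = 0.315


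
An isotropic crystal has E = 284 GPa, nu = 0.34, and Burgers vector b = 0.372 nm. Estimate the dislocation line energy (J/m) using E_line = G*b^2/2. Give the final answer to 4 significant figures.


Step 1: G = E / (2*(1+nu))
G = 284 / (2*(1+0.34)) = 105.97 GPa = 1.0597e+11 Pa
Step 2: E_line = G*b^2/2
b = 0.372 nm = 3.72e-10 m
E_line = 0.5 * 1.0597e+11 * (3.72e-10)^2 = 7.332e-09 J/m


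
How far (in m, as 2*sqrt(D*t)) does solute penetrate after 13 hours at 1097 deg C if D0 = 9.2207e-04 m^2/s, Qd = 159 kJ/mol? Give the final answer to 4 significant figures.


Step 1: D = D0 * exp(-Qd/(R*T))
T = 1370.15 K
D = 9.2207e-04 * exp(-159e3 / (8.314 * 1370.15)) = 7.99724e-10 m^2/s
Step 2: L = 2*sqrt(D*t)
t = 13 h = 46800 s
L = 2*sqrt(7.99724e-10 * 46800) = 0.01224 m


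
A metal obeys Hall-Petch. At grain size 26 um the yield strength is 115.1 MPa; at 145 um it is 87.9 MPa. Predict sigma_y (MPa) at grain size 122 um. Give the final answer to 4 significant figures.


sigma_y = sigma0 + k / sqrt(d)
1/sqrt(d1) = 1/sqrt(2.6e-05) = 196.116;  1/sqrt(d2) = 83.0455
k = (sigma1 - sigma2) / (1/sqrt(d1) - 1/sqrt(d2)) = (115.1 - 87.9) / (196.116 - 83.0455) = 0.240558 MPa*m^0.5
sigma0 = sigma1 - k/sqrt(d1) = 115.1 - 0.240558*196.116 = 67.9228 MPa
sigma_y(d3) = 67.9228 + 0.240558 / sqrt(1.22e-04) = 89.7 MPa


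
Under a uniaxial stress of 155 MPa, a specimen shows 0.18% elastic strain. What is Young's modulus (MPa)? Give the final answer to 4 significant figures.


E = sigma / epsilon
epsilon = 0.18% = 1.8e-03
E = 155 / 1.8e-03
E = 86110 MPa


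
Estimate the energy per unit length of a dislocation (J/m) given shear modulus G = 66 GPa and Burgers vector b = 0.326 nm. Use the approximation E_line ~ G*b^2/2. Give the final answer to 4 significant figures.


E = G*b^2/2
b = 0.326 nm = 3.26e-10 m
G = 66 GPa = 6.6e+10 Pa
E = 0.5 * 6.6e+10 * (3.26e-10)^2
E = 3.507e-09 J/m


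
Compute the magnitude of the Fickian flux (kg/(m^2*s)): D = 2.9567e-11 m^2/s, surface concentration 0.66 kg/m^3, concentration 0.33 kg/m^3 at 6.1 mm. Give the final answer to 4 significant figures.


J = -D * (dC/dx) = D * (C1 - C2) / dx
J = 2.9567e-11 * (0.66 - 0.33) / 6.1e-03
J = 1.6e-09 kg/(m^2*s)


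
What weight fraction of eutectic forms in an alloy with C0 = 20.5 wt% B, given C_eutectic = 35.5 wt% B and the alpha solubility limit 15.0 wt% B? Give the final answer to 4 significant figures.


f_primary = (C_e - C0) / (C_e - C_alpha_max)
f_primary = (35.5 - 20.5) / (35.5 - 15.0)
f_primary = 0.731707
f_eutectic = 1 - 0.731707 = 0.2683


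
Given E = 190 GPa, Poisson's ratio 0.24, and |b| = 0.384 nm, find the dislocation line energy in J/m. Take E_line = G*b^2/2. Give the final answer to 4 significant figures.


Step 1: G = E / (2*(1+nu))
G = 190 / (2*(1+0.24)) = 76.6129 GPa = 7.66129e+10 Pa
Step 2: E_line = G*b^2/2
b = 0.384 nm = 3.84e-10 m
E_line = 0.5 * 7.66129e+10 * (3.84e-10)^2 = 5.649e-09 J/m


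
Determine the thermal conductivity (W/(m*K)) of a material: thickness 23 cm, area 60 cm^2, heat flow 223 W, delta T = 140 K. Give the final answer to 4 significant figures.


k = Q*L / (A*dT)
L = 0.23 m, A = 6e-03 m^2
k = 223 * 0.23 / (6e-03 * 140)
k = 61.06 W/(m*K)


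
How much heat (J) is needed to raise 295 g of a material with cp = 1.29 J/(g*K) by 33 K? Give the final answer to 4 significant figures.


Q = m * cp * dT
Q = 295 * 1.29 * 33
Q = 12560 J


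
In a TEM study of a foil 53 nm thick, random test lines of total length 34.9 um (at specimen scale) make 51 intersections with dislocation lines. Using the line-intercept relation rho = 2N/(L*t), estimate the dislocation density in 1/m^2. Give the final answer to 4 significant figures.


rho = 2N / (L * t)
L = 34.9 um = 3.49e-05 m, t = 53 nm = 5.3e-08 m
rho = 2 * 51 / (3.49e-05 * 5.3e-08)
rho = 5.514e+13 1/m^2


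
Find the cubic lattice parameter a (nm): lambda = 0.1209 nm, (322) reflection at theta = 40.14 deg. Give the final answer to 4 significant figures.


d = lambda / (2*sin(theta))
d = 0.1209 / (2*sin(40.14 deg))
d = 0.0937707 nm
a = d * sqrt(h^2+k^2+l^2) = 0.0937707 * sqrt(17)
a = 0.3866 nm


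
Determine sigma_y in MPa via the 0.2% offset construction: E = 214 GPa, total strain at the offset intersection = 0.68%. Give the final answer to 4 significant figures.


Offset strain = 0.002
Elastic strain at yield = total_strain - offset = 6.8e-03 - 0.002 = 4.8e-03
sigma_y = E * elastic_strain = 214000 * 4.8e-03
sigma_y = 1027 MPa


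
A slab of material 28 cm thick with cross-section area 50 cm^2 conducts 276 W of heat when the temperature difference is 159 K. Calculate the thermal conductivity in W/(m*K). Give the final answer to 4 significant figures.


k = Q*L / (A*dT)
L = 0.28 m, A = 5e-03 m^2
k = 276 * 0.28 / (5e-03 * 159)
k = 97.21 W/(m*K)


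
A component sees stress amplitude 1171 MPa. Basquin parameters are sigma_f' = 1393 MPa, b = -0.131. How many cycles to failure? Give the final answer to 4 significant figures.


sigma_a = sigma_f' * (2*Nf)^b
2*Nf = (sigma_a / sigma_f')^(1/b)
2*Nf = (1171 / 1393)^(1/-0.131)
2*Nf = 3.76295
Nf = 1.881 cycles


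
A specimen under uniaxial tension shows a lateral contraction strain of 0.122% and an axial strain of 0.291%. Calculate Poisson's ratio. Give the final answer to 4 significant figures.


nu = -epsilon_lat / epsilon_axial
Lateral strain is contraction (negative), so using magnitudes:
nu = 0.122 / 0.291
nu = 0.4192


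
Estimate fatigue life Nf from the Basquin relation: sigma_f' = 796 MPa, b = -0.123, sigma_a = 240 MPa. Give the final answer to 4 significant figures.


sigma_a = sigma_f' * (2*Nf)^b
2*Nf = (sigma_a / sigma_f')^(1/b)
2*Nf = (240 / 796)^(1/-0.123)
2*Nf = 17113.9
Nf = 8557 cycles


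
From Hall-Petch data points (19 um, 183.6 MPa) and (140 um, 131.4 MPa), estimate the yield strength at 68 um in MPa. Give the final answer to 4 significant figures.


sigma_y = sigma0 + k / sqrt(d)
1/sqrt(d1) = 1/sqrt(1.9e-05) = 229.416;  1/sqrt(d2) = 84.5154
k = (sigma1 - sigma2) / (1/sqrt(d1) - 1/sqrt(d2)) = (183.6 - 131.4) / (229.416 - 84.5154) = 0.360248 MPa*m^0.5
sigma0 = sigma1 - k/sqrt(d1) = 183.6 - 0.360248*229.416 = 100.954 MPa
sigma_y(d3) = 100.954 + 0.360248 / sqrt(6.8e-05) = 144.6 MPa


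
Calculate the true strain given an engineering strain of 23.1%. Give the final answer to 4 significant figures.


epsilon_true = ln(1 + epsilon_eng)
epsilon_true = ln(1 + 0.231)
epsilon_true = 0.2078


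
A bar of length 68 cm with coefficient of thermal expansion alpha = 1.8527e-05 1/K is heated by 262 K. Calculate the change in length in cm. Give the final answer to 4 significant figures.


dL = L0 * alpha * dT
dL = 68 * 1.8527e-05 * 262
dL = 0.3301 cm


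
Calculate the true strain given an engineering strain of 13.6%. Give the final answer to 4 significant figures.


epsilon_true = ln(1 + epsilon_eng)
epsilon_true = ln(1 + 0.136)
epsilon_true = 0.1275


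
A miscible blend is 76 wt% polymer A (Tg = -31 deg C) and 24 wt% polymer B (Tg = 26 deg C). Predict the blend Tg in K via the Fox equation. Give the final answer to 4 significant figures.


1/Tg = w1/Tg1 + w2/Tg2 (in Kelvin)
Tg1 = 242.15 K, Tg2 = 299.15 K
1/Tg = 0.76/242.15 + 0.24/299.15
Tg = 253.8 K


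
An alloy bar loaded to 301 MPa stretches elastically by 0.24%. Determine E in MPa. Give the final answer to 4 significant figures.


E = sigma / epsilon
epsilon = 0.24% = 2.4e-03
E = 301 / 2.4e-03
E = 125400 MPa


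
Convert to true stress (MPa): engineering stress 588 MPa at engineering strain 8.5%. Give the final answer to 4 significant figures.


sigma_true = sigma_eng * (1 + epsilon_eng)
sigma_true = 588 * (1 + 0.085)
sigma_true = 638 MPa


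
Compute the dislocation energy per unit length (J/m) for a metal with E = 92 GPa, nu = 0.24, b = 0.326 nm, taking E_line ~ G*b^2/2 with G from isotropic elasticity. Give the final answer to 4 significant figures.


Step 1: G = E / (2*(1+nu))
G = 92 / (2*(1+0.24)) = 37.0968 GPa = 3.70968e+10 Pa
Step 2: E_line = G*b^2/2
b = 0.326 nm = 3.26e-10 m
E_line = 0.5 * 3.70968e+10 * (3.26e-10)^2 = 1.971e-09 J/m


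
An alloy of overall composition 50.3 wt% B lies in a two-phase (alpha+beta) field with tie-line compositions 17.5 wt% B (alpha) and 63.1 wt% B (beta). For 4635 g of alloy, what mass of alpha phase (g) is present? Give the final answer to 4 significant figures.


f_alpha = (C_beta - C0) / (C_beta - C_alpha)
f_alpha = (63.1 - 50.3) / (63.1 - 17.5) = 0.280702
m_alpha = f_alpha * m_total = 0.280702 * 4635 = 1301 g


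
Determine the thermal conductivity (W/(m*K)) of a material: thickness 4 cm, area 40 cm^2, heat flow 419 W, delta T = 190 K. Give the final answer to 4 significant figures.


k = Q*L / (A*dT)
L = 0.04 m, A = 4e-03 m^2
k = 419 * 0.04 / (4e-03 * 190)
k = 22.05 W/(m*K)


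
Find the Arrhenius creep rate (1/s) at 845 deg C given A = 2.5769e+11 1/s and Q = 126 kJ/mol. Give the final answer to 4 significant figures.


rate = A * exp(-Q / (R*T))
T = 845 + 273.15 = 1118.15 K
rate = 2.5769e+11 * exp(-126e3 / (8.314 * 1118.15))
rate = 334800 1/s


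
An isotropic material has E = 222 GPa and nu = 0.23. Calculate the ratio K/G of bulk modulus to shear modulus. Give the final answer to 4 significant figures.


G = E / (2*(1+nu))
G = 222 / (2*(1+0.23)) = 90.2439 GPa
K = E / (3*(1-2*nu))
K = 222 / (3*(1-2*0.23)) = 137.037 GPa
K/G = 137.037 / 90.2439 = 1.519


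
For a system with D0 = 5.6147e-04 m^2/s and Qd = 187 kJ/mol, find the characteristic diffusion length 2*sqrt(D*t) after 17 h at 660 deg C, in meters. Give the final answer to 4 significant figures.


Step 1: D = D0 * exp(-Qd/(R*T))
T = 933.15 K
D = 5.6147e-04 * exp(-187e3 / (8.314 * 933.15)) = 1.91121e-14 m^2/s
Step 2: L = 2*sqrt(D*t)
t = 17 h = 61200 s
L = 2*sqrt(1.91121e-14 * 61200) = 6.84e-05 m


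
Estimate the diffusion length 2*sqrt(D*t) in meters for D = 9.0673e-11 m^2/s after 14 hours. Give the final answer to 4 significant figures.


t = 14 hr = 50400 s
Diffusion length = 2*sqrt(D*t)
= 2*sqrt(9.0673e-11 * 50400)
= 4.275e-03 m


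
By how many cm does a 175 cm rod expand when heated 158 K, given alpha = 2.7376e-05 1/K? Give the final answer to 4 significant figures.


dL = L0 * alpha * dT
dL = 175 * 2.7376e-05 * 158
dL = 0.7569 cm


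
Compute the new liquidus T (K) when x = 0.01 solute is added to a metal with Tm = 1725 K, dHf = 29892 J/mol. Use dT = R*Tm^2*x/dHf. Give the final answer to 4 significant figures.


dT = R*Tm^2*x / dHf
dT = 8.314 * 1725^2 * 0.01 / 29892
dT = 8.27624 K
T_new = 1725 - 8.27624 = 1717 K


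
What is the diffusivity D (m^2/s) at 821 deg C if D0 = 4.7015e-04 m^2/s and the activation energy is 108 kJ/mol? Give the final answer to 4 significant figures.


D = D0 * exp(-Qd / (R*T))
T = 1094.15 K
D = 4.7015e-04 * exp(-108e3 / (8.314 * 1094.15))
D = 3.282e-09 m^2/s


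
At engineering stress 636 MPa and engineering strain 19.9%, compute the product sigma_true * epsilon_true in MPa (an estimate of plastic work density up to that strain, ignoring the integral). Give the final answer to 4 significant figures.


sigma_true = sigma_eng * (1 + epsilon_eng)
sigma_true = 636 * (1 + 0.199) = 762.564 MPa
epsilon_true = ln(1 + epsilon_eng)
epsilon_true = ln(1 + 0.199) = 0.181488
sigma_true * epsilon_true = 762.564 * 0.181488 = 138.4 MPa


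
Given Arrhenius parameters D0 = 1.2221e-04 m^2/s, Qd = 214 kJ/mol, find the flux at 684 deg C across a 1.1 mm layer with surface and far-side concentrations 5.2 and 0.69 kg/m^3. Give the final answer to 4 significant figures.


Step 1: D = D0 * exp(-Qd/(R*T))
T = 684 + 273.15 = 957.15 K
D = 1.2221e-04 * exp(-214e3 / (8.314 * 957.15)) = 2.55883e-16 m^2/s
Step 2: J = D * (C1 - C2) / dx
J = 2.55883e-16 * (5.2 - 0.69) / 1.1e-03
J = 1.049e-12 kg/(m^2*s)


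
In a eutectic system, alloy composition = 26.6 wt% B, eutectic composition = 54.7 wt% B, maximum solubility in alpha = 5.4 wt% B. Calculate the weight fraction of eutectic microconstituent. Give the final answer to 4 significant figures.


f_primary = (C_e - C0) / (C_e - C_alpha_max)
f_primary = (54.7 - 26.6) / (54.7 - 5.4)
f_primary = 0.56998
f_eutectic = 1 - 0.56998 = 0.43


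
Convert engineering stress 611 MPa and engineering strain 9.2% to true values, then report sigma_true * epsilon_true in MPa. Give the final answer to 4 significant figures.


sigma_true = sigma_eng * (1 + epsilon_eng)
sigma_true = 611 * (1 + 0.092) = 667.212 MPa
epsilon_true = ln(1 + epsilon_eng)
epsilon_true = ln(1 + 0.092) = 0.0880109
sigma_true * epsilon_true = 667.212 * 0.0880109 = 58.72 MPa


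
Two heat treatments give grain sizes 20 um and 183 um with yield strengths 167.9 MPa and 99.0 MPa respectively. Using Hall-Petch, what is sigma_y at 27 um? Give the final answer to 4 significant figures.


sigma_y = sigma0 + k / sqrt(d)
1/sqrt(d1) = 1/sqrt(2e-05) = 223.607;  1/sqrt(d2) = 73.9221
k = (sigma1 - sigma2) / (1/sqrt(d1) - 1/sqrt(d2)) = (167.9 - 99.0) / (223.607 - 73.9221) = 0.460301 MPa*m^0.5
sigma0 = sigma1 - k/sqrt(d1) = 167.9 - 0.460301*223.607 = 64.9736 MPa
sigma_y(d3) = 64.9736 + 0.460301 / sqrt(2.7e-05) = 153.6 MPa


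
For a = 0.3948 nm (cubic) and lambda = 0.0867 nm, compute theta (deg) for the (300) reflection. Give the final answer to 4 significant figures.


d = a / sqrt(h^2+k^2+l^2)
d = 0.3948 / sqrt(9) = 0.1316 nm
lambda = 2*d*sin(theta)  =>  sin(theta) = lambda / (2*d)
sin(theta) = 0.0867 / (2 * 0.1316) = 0.329407
theta = 19.23 deg


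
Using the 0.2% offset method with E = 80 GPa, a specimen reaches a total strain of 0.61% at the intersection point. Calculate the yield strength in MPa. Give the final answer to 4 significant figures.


Offset strain = 0.002
Elastic strain at yield = total_strain - offset = 6.1e-03 - 0.002 = 4.1e-03
sigma_y = E * elastic_strain = 80000 * 4.1e-03
sigma_y = 328 MPa


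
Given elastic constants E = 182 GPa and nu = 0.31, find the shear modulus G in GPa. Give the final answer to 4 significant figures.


G = E / (2*(1+nu))
G = 182 / (2*(1+0.31))
G = 69.47 GPa


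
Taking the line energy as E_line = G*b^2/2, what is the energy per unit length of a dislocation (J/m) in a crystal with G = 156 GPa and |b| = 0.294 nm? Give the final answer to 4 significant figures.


E = G*b^2/2
b = 0.294 nm = 2.94e-10 m
G = 156 GPa = 1.56e+11 Pa
E = 0.5 * 1.56e+11 * (2.94e-10)^2
E = 6.742e-09 J/m


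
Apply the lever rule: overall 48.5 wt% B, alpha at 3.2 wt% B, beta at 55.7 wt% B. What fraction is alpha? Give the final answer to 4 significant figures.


f_alpha = (C_beta - C0) / (C_beta - C_alpha)
f_alpha = (55.7 - 48.5) / (55.7 - 3.2)
f_alpha = 0.1371


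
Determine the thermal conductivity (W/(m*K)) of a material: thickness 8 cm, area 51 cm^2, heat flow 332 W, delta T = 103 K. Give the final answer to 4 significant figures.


k = Q*L / (A*dT)
L = 0.08 m, A = 5.1e-03 m^2
k = 332 * 0.08 / (5.1e-03 * 103)
k = 50.56 W/(m*K)


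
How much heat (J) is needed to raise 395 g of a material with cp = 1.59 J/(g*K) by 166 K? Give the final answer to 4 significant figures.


Q = m * cp * dT
Q = 395 * 1.59 * 166
Q = 104300 J


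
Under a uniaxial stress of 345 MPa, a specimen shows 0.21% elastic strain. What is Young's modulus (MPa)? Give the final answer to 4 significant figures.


E = sigma / epsilon
epsilon = 0.21% = 2.1e-03
E = 345 / 2.1e-03
E = 164300 MPa


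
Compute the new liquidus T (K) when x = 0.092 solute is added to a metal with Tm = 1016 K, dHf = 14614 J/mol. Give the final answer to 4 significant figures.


dT = R*Tm^2*x / dHf
dT = 8.314 * 1016^2 * 0.092 / 14614
dT = 54.0277 K
T_new = 1016 - 54.0277 = 962 K


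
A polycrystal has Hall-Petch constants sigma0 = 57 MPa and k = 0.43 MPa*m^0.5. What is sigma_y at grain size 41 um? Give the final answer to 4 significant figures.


sigma_y = sigma0 + k / sqrt(d)
d = 41 um = 4.1e-05 m
sigma_y = 57 + 0.43 / sqrt(4.1e-05)
sigma_y = 124.2 MPa


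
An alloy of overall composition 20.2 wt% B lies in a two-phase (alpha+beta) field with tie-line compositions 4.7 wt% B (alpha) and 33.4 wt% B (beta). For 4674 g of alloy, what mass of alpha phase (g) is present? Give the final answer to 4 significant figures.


f_alpha = (C_beta - C0) / (C_beta - C_alpha)
f_alpha = (33.4 - 20.2) / (33.4 - 4.7) = 0.45993
m_alpha = f_alpha * m_total = 0.45993 * 4674 = 2150 g


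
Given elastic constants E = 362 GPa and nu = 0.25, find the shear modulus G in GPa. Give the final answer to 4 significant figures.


G = E / (2*(1+nu))
G = 362 / (2*(1+0.25))
G = 144.8 GPa


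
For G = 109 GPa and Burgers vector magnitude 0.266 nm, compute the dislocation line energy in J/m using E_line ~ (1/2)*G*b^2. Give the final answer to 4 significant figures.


E = G*b^2/2
b = 0.266 nm = 2.66e-10 m
G = 109 GPa = 1.09e+11 Pa
E = 0.5 * 1.09e+11 * (2.66e-10)^2
E = 3.856e-09 J/m


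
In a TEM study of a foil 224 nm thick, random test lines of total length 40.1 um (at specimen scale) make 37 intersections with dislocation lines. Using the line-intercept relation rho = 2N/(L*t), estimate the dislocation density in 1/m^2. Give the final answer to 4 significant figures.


rho = 2N / (L * t)
L = 40.1 um = 4.01e-05 m, t = 224 nm = 2.24e-07 m
rho = 2 * 37 / (4.01e-05 * 2.24e-07)
rho = 8.238e+12 1/m^2


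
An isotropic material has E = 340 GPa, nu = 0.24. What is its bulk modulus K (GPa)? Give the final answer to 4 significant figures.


K = E / (3*(1-2*nu))
K = 340 / (3*(1-2*0.24))
K = 217.9 GPa


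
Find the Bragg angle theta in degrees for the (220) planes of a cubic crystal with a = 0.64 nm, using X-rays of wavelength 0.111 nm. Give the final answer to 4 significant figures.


d = a / sqrt(h^2+k^2+l^2)
d = 0.64 / sqrt(8) = 0.226274 nm
lambda = 2*d*sin(theta)  =>  sin(theta) = lambda / (2*d)
sin(theta) = 0.111 / (2 * 0.226274) = 0.245278
theta = 14.2 deg


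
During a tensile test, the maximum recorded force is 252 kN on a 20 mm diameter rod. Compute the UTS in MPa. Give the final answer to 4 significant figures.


A0 = pi*(d/2)^2 = pi*(20/2)^2 = 314.159 mm^2
UTS = F_max / A0 = 252*1000 / 314.159
UTS = 802.1 MPa


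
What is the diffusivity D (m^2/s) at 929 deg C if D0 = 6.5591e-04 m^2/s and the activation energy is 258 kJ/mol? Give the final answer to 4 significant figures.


D = D0 * exp(-Qd / (R*T))
T = 1202.15 K
D = 6.5591e-04 * exp(-258e3 / (8.314 * 1202.15))
D = 4.037e-15 m^2/s


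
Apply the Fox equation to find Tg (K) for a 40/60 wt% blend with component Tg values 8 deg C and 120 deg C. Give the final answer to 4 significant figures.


1/Tg = w1/Tg1 + w2/Tg2 (in Kelvin)
Tg1 = 281.15 K, Tg2 = 393.15 K
1/Tg = 0.4/281.15 + 0.6/393.15
Tg = 339.1 K


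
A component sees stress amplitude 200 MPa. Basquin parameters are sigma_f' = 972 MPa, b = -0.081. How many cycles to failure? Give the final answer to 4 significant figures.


sigma_a = sigma_f' * (2*Nf)^b
2*Nf = (sigma_a / sigma_f')^(1/b)
2*Nf = (200 / 972)^(1/-0.081)
2*Nf = 2.9991e+08
Nf = 1.5e+08 cycles


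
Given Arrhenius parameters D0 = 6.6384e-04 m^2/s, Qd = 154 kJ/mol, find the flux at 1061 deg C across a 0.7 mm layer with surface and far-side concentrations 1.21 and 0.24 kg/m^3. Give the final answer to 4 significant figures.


Step 1: D = D0 * exp(-Qd/(R*T))
T = 1061 + 273.15 = 1334.15 K
D = 6.6384e-04 * exp(-154e3 / (8.314 * 1334.15)) = 6.20066e-10 m^2/s
Step 2: J = D * (C1 - C2) / dx
J = 6.20066e-10 * (1.21 - 0.24) / 7e-04
J = 8.592e-07 kg/(m^2*s)


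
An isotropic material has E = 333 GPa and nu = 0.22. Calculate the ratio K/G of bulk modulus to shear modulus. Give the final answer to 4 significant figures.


G = E / (2*(1+nu))
G = 333 / (2*(1+0.22)) = 136.475 GPa
K = E / (3*(1-2*nu))
K = 333 / (3*(1-2*0.22)) = 198.214 GPa
K/G = 198.214 / 136.475 = 1.452


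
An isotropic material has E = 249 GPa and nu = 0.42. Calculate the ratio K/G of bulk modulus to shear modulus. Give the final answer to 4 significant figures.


G = E / (2*(1+nu))
G = 249 / (2*(1+0.42)) = 87.6761 GPa
K = E / (3*(1-2*nu))
K = 249 / (3*(1-2*0.42)) = 518.75 GPa
K/G = 518.75 / 87.6761 = 5.917


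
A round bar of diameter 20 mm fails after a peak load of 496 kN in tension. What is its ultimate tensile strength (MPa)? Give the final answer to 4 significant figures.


A0 = pi*(d/2)^2 = pi*(20/2)^2 = 314.159 mm^2
UTS = F_max / A0 = 496*1000 / 314.159
UTS = 1579 MPa


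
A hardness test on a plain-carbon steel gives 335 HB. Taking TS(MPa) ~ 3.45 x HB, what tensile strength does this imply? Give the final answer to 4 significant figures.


TS (MPa) = 3.45 * HB
TS = 3.45 * 335
TS = 1156 MPa


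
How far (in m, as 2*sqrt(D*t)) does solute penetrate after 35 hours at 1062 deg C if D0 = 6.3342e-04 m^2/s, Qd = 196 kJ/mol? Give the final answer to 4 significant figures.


Step 1: D = D0 * exp(-Qd/(R*T))
T = 1335.15 K
D = 6.3342e-04 * exp(-196e3 / (8.314 * 1335.15)) = 1.35947e-11 m^2/s
Step 2: L = 2*sqrt(D*t)
t = 35 h = 126000 s
L = 2*sqrt(1.35947e-11 * 126000) = 2.618e-03 m


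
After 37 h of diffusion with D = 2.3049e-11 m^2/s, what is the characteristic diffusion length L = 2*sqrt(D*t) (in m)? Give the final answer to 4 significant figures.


t = 37 hr = 133200 s
Diffusion length = 2*sqrt(D*t)
= 2*sqrt(2.3049e-11 * 133200)
= 3.504e-03 m


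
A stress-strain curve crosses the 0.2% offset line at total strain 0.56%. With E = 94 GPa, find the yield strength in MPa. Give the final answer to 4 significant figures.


Offset strain = 0.002
Elastic strain at yield = total_strain - offset = 5.6e-03 - 0.002 = 3.6e-03
sigma_y = E * elastic_strain = 94000 * 3.6e-03
sigma_y = 338.4 MPa


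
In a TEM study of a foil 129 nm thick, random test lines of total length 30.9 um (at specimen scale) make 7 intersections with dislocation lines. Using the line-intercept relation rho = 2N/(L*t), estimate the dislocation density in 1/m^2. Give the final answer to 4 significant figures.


rho = 2N / (L * t)
L = 30.9 um = 3.09e-05 m, t = 129 nm = 1.29e-07 m
rho = 2 * 7 / (3.09e-05 * 1.29e-07)
rho = 3.512e+12 1/m^2


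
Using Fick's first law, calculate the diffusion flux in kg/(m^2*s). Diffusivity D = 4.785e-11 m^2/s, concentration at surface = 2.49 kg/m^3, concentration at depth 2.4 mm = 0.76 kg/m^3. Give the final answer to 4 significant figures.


J = -D * (dC/dx) = D * (C1 - C2) / dx
J = 4.785e-11 * (2.49 - 0.76) / 2.4e-03
J = 3.449e-08 kg/(m^2*s)


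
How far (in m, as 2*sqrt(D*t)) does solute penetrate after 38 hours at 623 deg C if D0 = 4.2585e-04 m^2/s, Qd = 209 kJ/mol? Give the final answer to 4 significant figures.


Step 1: D = D0 * exp(-Qd/(R*T))
T = 896.15 K
D = 4.2585e-04 * exp(-209e3 / (8.314 * 896.15)) = 2.79679e-16 m^2/s
Step 2: L = 2*sqrt(D*t)
t = 38 h = 136800 s
L = 2*sqrt(2.79679e-16 * 136800) = 1.237e-05 m


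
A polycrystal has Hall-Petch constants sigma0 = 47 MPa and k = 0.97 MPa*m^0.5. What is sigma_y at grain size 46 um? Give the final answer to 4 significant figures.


sigma_y = sigma0 + k / sqrt(d)
d = 46 um = 4.6e-05 m
sigma_y = 47 + 0.97 / sqrt(4.6e-05)
sigma_y = 190 MPa


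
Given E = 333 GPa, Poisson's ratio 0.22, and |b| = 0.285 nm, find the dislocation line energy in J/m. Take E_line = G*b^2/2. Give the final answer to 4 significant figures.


Step 1: G = E / (2*(1+nu))
G = 333 / (2*(1+0.22)) = 136.475 GPa = 1.36475e+11 Pa
Step 2: E_line = G*b^2/2
b = 0.285 nm = 2.85e-10 m
E_line = 0.5 * 1.36475e+11 * (2.85e-10)^2 = 5.543e-09 J/m


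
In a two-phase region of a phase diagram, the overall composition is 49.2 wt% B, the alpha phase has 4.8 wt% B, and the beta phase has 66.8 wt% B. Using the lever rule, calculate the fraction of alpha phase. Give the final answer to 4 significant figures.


f_alpha = (C_beta - C0) / (C_beta - C_alpha)
f_alpha = (66.8 - 49.2) / (66.8 - 4.8)
f_alpha = 0.2839


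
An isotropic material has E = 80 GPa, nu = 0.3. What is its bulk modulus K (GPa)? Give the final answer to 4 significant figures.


K = E / (3*(1-2*nu))
K = 80 / (3*(1-2*0.3))
K = 66.67 GPa


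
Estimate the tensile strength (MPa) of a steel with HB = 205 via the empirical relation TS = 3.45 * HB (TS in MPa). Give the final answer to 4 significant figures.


TS (MPa) = 3.45 * HB
TS = 3.45 * 205
TS = 707.3 MPa


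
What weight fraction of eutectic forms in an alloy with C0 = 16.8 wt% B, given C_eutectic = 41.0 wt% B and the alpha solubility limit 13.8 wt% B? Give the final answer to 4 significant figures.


f_primary = (C_e - C0) / (C_e - C_alpha_max)
f_primary = (41.0 - 16.8) / (41.0 - 13.8)
f_primary = 0.889706
f_eutectic = 1 - 0.889706 = 0.1103


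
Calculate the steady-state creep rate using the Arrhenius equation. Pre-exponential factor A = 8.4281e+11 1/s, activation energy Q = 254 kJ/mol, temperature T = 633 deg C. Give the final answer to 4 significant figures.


rate = A * exp(-Q / (R*T))
T = 633 + 273.15 = 906.15 K
rate = 8.4281e+11 * exp(-254e3 / (8.314 * 906.15))
rate = 1.921e-03 1/s


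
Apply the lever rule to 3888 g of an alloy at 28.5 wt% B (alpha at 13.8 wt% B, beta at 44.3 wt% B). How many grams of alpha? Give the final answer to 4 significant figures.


f_alpha = (C_beta - C0) / (C_beta - C_alpha)
f_alpha = (44.3 - 28.5) / (44.3 - 13.8) = 0.518033
m_alpha = f_alpha * m_total = 0.518033 * 3888 = 2014 g


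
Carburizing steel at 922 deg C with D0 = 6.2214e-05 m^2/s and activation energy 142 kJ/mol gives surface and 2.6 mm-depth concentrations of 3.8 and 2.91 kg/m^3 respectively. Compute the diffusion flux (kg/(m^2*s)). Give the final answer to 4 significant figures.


Step 1: D = D0 * exp(-Qd/(R*T))
T = 922 + 273.15 = 1195.15 K
D = 6.2214e-05 * exp(-142e3 / (8.314 * 1195.15)) = 3.86796e-11 m^2/s
Step 2: J = D * (C1 - C2) / dx
J = 3.86796e-11 * (3.8 - 2.91) / 2.6e-03
J = 1.324e-08 kg/(m^2*s)


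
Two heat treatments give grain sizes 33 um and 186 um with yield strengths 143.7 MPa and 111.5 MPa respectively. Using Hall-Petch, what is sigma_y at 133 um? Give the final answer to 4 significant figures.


sigma_y = sigma0 + k / sqrt(d)
1/sqrt(d1) = 1/sqrt(3.3e-05) = 174.078;  1/sqrt(d2) = 73.3236
k = (sigma1 - sigma2) / (1/sqrt(d1) - 1/sqrt(d2)) = (143.7 - 111.5) / (174.078 - 73.3236) = 0.31959 MPa*m^0.5
sigma0 = sigma1 - k/sqrt(d1) = 143.7 - 0.31959*174.078 = 88.0665 MPa
sigma_y(d3) = 88.0665 + 0.31959 / sqrt(1.33e-04) = 115.8 MPa


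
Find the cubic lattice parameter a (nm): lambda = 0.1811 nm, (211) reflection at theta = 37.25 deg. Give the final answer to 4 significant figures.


d = lambda / (2*sin(theta))
d = 0.1811 / (2*sin(37.25 deg))
d = 0.149597 nm
a = d * sqrt(h^2+k^2+l^2) = 0.149597 * sqrt(6)
a = 0.3664 nm


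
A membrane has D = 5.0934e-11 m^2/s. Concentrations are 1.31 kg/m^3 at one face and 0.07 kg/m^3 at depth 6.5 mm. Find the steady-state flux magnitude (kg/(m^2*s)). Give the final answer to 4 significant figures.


J = -D * (dC/dx) = D * (C1 - C2) / dx
J = 5.0934e-11 * (1.31 - 0.07) / 6.5e-03
J = 9.717e-09 kg/(m^2*s)


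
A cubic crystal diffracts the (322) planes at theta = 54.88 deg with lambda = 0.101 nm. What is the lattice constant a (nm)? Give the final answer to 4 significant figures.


d = lambda / (2*sin(theta))
d = 0.101 / (2*sin(54.88 deg))
d = 0.0617398 nm
a = d * sqrt(h^2+k^2+l^2) = 0.0617398 * sqrt(17)
a = 0.2546 nm


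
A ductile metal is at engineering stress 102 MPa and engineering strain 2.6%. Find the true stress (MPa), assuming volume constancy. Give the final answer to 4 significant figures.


sigma_true = sigma_eng * (1 + epsilon_eng)
sigma_true = 102 * (1 + 0.026)
sigma_true = 104.7 MPa


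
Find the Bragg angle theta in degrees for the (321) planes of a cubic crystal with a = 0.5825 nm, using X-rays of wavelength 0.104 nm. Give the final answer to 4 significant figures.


d = a / sqrt(h^2+k^2+l^2)
d = 0.5825 / sqrt(14) = 0.15568 nm
lambda = 2*d*sin(theta)  =>  sin(theta) = lambda / (2*d)
sin(theta) = 0.104 / (2 * 0.15568) = 0.334019
theta = 19.51 deg


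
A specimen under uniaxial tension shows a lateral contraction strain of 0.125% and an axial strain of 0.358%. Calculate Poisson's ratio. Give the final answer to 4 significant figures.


nu = -epsilon_lat / epsilon_axial
Lateral strain is contraction (negative), so using magnitudes:
nu = 0.125 / 0.358
nu = 0.3492


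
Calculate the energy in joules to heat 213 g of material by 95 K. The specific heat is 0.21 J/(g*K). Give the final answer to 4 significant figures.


Q = m * cp * dT
Q = 213 * 0.21 * 95
Q = 4249 J


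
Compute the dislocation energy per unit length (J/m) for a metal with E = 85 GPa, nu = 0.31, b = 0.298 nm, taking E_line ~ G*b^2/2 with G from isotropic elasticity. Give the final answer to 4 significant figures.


Step 1: G = E / (2*(1+nu))
G = 85 / (2*(1+0.31)) = 32.4427 GPa = 3.24427e+10 Pa
Step 2: E_line = G*b^2/2
b = 0.298 nm = 2.98e-10 m
E_line = 0.5 * 3.24427e+10 * (2.98e-10)^2 = 1.441e-09 J/m
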